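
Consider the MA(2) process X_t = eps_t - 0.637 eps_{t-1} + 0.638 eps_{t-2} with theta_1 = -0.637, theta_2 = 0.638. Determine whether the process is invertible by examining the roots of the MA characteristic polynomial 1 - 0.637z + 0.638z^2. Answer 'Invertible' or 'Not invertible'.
\text{Invertible}

The MA(q) characteristic polynomial is P(z) = 1 - 0.637z + 0.638z^2.
Invertibility requires all roots to lie outside the unit circle, i.e. |z| > 1 for every root.
Set 1 + (-0.637) z + (0.638) z^2 = 0, i.e. a z^2 + b z + c = 0 with a = 0.638, b = -0.637, c = 1.
Discriminant D = b^2 - 4ac = (-0.637)^2 - 4*(0.638)*1 = 0.405769 - (2.552) = -2.146231.
D < 0, so the roots are the complex-conjugate pair z = (-b +/- i sqrt(-D)) / (2a) = 0.4992 +/- 1.1481i.
For a conjugate pair |z|^2 = z * conj(z) = (product of roots) = c/a = 1/(0.638) = 1.567398, so |z| = sqrt(1.567398) = 1.252 for both roots.
Moduli of all roots: 1.2520, 1.2520.
All moduli strictly greater than 1? Yes.
Verdict: Invertible.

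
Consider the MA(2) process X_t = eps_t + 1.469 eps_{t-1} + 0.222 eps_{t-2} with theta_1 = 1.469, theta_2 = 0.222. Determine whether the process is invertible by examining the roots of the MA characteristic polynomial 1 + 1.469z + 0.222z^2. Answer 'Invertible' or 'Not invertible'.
\text{Not invertible}

The MA(q) characteristic polynomial is P(z) = 1 + 1.469z + 0.222z^2.
Invertibility requires all roots to lie outside the unit circle, i.e. |z| > 1 for every root.
Set 1 + (1.469) z + (0.222) z^2 = 0, i.e. a z^2 + b z + c = 0 with a = 0.222, b = 1.469, c = 1.
Discriminant D = b^2 - 4ac = (1.469)^2 - 4*(0.222)*1 = 2.157961 - (0.888) = 1.269961.
D >= 0, so the roots are real: z = (-b +/- sqrt(D)) / (2a) = (-1.469 +/- 1.126925) / (0.444).
  z_1 = (-1.469 + 1.126925) / (0.444) = -0.7704,   |z_1| = 0.7704.
  z_2 = (-1.469 - 1.126925) / (0.444) = -5.8467,   |z_2| = 5.8467.
Moduli of all roots: 0.7704, 5.8467.
All moduli strictly greater than 1? No.
Verdict: Not invertible.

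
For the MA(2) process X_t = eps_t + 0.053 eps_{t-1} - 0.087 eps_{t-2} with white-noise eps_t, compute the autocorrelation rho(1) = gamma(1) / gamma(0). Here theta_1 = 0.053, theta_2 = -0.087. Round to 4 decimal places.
\rho(1) = 0.0479

For an MA(q) process with theta_0 = 1, the autocovariance is
  gamma(k) = sigma^2 * sum_{i=0..q-k} theta_i * theta_{i+k},
and rho(k) = gamma(k) / gamma(0). Sigma^2 cancels.
  numerator   = (1)*(0.053) + (0.053)*(-0.087) = 0.048389.
  denominator = (1)^2 + (0.053)^2 + (-0.087)^2 = 1.010378.
  rho(1) = 0.048389 / 1.010378 = 0.0479.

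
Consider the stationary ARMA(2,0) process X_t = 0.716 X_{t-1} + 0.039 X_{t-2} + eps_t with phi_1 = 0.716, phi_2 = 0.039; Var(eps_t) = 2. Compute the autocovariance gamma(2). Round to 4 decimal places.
\gamma(2) = 2.5774

Multiply the model equation by X_{t-k} and take expectations. With theta_0 = psi_0 = 1 and psi_j the MA(infinity) weights, this gives
  gamma(k) - sum_i phi_i gamma(k-i) = c_k,
  c_k = sigma^2 * sum_{j=k..q} theta_j psi_{j-k}   (c_k = 0 for k > q),
using gamma(-m) = gamma(m).
Pure AR (q = 0): c_0 = sigma^2 = 2, c_k = 0 for k >= 1.
Equations for k = 0, 1, 2 (AR order 2, c_2 = 0):
  (E0) gamma(0) = phi_1 gamma(1) + phi_2 gamma(2) + c_0
  (E1) gamma(1) = phi_1 gamma(0) + phi_2 gamma(1) + c_1
  (E2) gamma(2) = phi_1 gamma(1) + phi_2 gamma(0)
From (E1): gamma(1) = A gamma(0) + B with
  A = phi_1 / (1 - phi_2) = 0.716 / 0.961 = 0.745057,   B = c_1 / (1 - phi_2) = 0 / 0.961 = 0.
Insert (E2) into (E0): gamma(0) (1 - phi_2^2) = phi_1 (1 + phi_2) gamma(1) + c_0.
  phi_1 (1 + phi_2) = (0.716)(1.039) = 0.743924,   1 - phi_2^2 = 0.998479.
Replace gamma(1) by A gamma(0) + B and collect gamma(0):
  gamma(0) [0.998479 - (0.743924)(0.745057)] = c_0 = 2
  gamma(0) * 0.444213 = 2
  gamma(0) = 2 / 0.444213 = 4.502344.
  gamma(1) = A gamma(0) = (0.745057)(4.502344) = 3.354504.
  gamma(2) = phi_1 gamma(1) + phi_2 gamma(0) = (0.716)(3.354504) + (0.039)(4.502344) = 2.577416.
Therefore gamma(2) = 2.5774 (to 4 decimal places).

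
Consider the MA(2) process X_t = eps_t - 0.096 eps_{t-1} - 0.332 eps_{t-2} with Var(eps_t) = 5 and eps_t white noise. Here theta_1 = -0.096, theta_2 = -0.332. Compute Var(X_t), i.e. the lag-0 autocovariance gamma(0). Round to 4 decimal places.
\gamma(0) = 5.5972

For an MA(q) process X_t = eps_t + sum_i theta_i eps_{t-i} with
Var(eps_t) = sigma^2, the variance is
  gamma(0) = sigma^2 * (1 + sum_i theta_i^2).
  sum_i theta_i^2 = (-0.096)^2 + (-0.332)^2 = 0.009216 + 0.110224 = 0.11944.
  gamma(0) = 5 * (1 + 0.11944) = 5 * 1.11944 = 5.5972.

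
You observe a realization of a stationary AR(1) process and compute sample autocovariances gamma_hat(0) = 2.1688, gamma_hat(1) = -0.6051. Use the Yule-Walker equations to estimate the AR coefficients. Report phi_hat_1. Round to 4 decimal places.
\hat\phi_{1} = -0.2790

The Yule-Walker equations for an AR(p) process read, in matrix form,
  Gamma_p phi = r_p,   with   (Gamma_p)_{ij} = gamma(|i - j|),
                       (r_p)_i = gamma(i),   i,j = 1..p.
Substitute the sample gammas (Toeplitz matrix and right-hand side of size 1):
  Gamma_p = [[2.1688]]
  r_p     = [-0.6051]
With p = 1 this is the single equation gamma(0) phi_1 = gamma(1):
  phi_hat_1 = gamma(1) / gamma(0) = -0.6051 / 2.1688 = -0.2790.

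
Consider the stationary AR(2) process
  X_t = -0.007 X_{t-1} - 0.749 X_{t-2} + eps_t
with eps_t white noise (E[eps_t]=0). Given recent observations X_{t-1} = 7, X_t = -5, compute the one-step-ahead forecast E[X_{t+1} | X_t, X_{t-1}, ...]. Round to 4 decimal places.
E[X_{t+1} \mid \mathcal F_t] = -5.2080

For an AR(p) model X_t = c + sum_i phi_i X_{t-i} + eps_t, the
one-step-ahead conditional mean is
  E[X_{t+1} | X_t, ...] = c + sum_i phi_i X_{t+1-i}.
Substitute known values:
  E[X_{t+1} | ...] = (-0.007) * (-5) + (-0.749) * (7)
                   = -5.2080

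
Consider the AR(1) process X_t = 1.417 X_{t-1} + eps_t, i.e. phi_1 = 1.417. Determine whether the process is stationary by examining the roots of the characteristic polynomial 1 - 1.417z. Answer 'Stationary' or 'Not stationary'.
\text{Not stationary}

The AR(p) characteristic polynomial is P(z) = 1 - 1.417z.
Stationarity requires all roots to lie outside the unit circle, i.e. |z| > 1 for every root.
This is linear in z: 1 + (-1.417) z = 0  =>  z = -1/(-1.417) = 0.705716,  |z| = 0.705716.
Moduli of all roots: 0.7057.
All moduli strictly greater than 1? No.
Verdict: Not stationary.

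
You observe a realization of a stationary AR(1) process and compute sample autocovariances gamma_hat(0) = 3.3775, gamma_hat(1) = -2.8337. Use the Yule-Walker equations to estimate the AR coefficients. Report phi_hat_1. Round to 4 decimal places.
\hat\phi_{1} = -0.8390

The Yule-Walker equations for an AR(p) process read, in matrix form,
  Gamma_p phi = r_p,   with   (Gamma_p)_{ij} = gamma(|i - j|),
                       (r_p)_i = gamma(i),   i,j = 1..p.
Substitute the sample gammas (Toeplitz matrix and right-hand side of size 1):
  Gamma_p = [[3.3775]]
  r_p     = [-2.8337]
With p = 1 this is the single equation gamma(0) phi_1 = gamma(1):
  phi_hat_1 = gamma(1) / gamma(0) = -2.8337 / 3.3775 = -0.8390.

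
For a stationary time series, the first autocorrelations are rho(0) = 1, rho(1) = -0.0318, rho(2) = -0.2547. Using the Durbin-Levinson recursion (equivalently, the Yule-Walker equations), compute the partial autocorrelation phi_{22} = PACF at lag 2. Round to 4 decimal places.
\phi_{22} = -0.2560

The PACF at lag k is phi_{kk}, the last component of the solution
to the Yule-Walker system G_k phi = r_k where
  (G_k)_{ij} = rho(|i - j|), (r_k)_i = rho(i), i,j = 1..k.
Equivalently, Durbin-Levinson gives phi_{kk} iteratively:
  phi_{11} = rho(1)
  phi_{kk} = [rho(k) - sum_{j=1..k-1} phi_{k-1,j} rho(k-j)]
            / [1 - sum_{j=1..k-1} phi_{k-1,j} rho(j)],
  phi_{k,j} = phi_{k-1,j} - phi_{kk} phi_{k-1,k-j},  j = 1..k-1.
Step k = 1:
  phi_11 = rho(1) = -0.0318.
Step k = 2:
  phi_22 = [rho(2) - phi_11 rho(1)] / [1 - phi_11 rho(1)] = [-0.2547 - (-0.0318)(-0.0318)] / [1 - (-0.0318)(-0.0318)]
         = -0.25571124 / 0.99898876 = -0.256.
Therefore phi_{22} = -0.2560.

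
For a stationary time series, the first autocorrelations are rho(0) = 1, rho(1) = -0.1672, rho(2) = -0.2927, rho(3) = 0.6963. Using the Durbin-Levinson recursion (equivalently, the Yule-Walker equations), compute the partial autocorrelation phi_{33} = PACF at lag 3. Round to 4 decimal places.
\phi_{33} = 0.6650

The PACF at lag k is phi_{kk}, the last component of the solution
to the Yule-Walker system G_k phi = r_k where
  (G_k)_{ij} = rho(|i - j|), (r_k)_i = rho(i), i,j = 1..k.
Equivalently, Durbin-Levinson gives phi_{kk} iteratively:
  phi_{11} = rho(1)
  phi_{kk} = [rho(k) - sum_{j=1..k-1} phi_{k-1,j} rho(k-j)]
            / [1 - sum_{j=1..k-1} phi_{k-1,j} rho(j)],
  phi_{k,j} = phi_{k-1,j} - phi_{kk} phi_{k-1,k-j},  j = 1..k-1.
Step k = 1:
  phi_11 = rho(1) = -0.1672.
Step k = 2:
  phi_22 = [rho(2) - phi_11 rho(1)] / [1 - phi_11 rho(1)] = [-0.2927 - (-0.1672)(-0.1672)] / [1 - (-0.1672)(-0.1672)]
         = -0.32065584 / 0.97204416 = -0.329878.
  Update: phi_21 = phi_11 - phi_22 phi_11 = -0.1672 - (-0.329878)(-0.1672) = -0.222356.
Step k = 3:
  phi_33 = [rho(3) - phi_21 rho(2) - phi_22 rho(1)] / [1 - phi_21 rho(1) - phi_22 rho(2)]
    numerator   = 0.6963 - (-0.222356)(-0.2927) - (-0.329878)(-0.1672) = 0.57606095
    denominator = 1 - (-0.222356)(-0.1672) - (-0.329878)(-0.2927) = 0.8662669
  phi_33 = 0.57606095 / 0.8662669 = 0.665.
Therefore phi_{33} = 0.6650.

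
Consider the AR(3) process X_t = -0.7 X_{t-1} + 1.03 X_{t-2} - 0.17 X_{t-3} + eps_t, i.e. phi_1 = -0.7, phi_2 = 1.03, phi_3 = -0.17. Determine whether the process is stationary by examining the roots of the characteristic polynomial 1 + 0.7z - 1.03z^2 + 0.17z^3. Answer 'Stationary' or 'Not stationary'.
\text{Not stationary}

The AR(p) characteristic polynomial is P(z) = 1 + 0.7z - 1.03z^2 + 0.17z^3.
Stationarity requires all roots to lie outside the unit circle, i.e. |z| > 1 for every root.
Degree 3: look for a simple real root z0 first, then factor out (1 - z/z0) and solve the remaining quadratic.
Testing z0 = 5: P(5) = 1 + (0.7)(5) + (-1.03)(5)^2 + (0.17)(5)^3
  = 1 + (3.5) + (-25.75) + (21.25) = 0.  So z_0 = 5 is a root, |z_0| = 5.
Divide out the factor (1 - 0.2 z) = (1 - z/z0) (since 1/z0 = 0.2):
  P(z) = (1 - 0.2 z)(1 + (0.9) z + (-0.85) z^2)
  [check: z-coef 0.9 - (0.2) = 0.7; z^2-coef -0.85 - (0.2)(0.9) = -1.03; z^3-coef -(0.2)(-0.85) = 0.17.]
Remaining roots from the quadratic factor 1 + (0.9) z + (-0.85) z^2:
  Set 1 + (0.9) z + (-0.85) z^2 = 0, i.e. a z^2 + b z + c = 0 with a = -0.85, b = 0.9, c = 1.
  Discriminant D = b^2 - 4ac = (0.9)^2 - 4*(-0.85)*1 = 0.81 - (-3.4) = 4.21.
  D >= 0, so the roots are real: z = (-b +/- sqrt(D)) / (2a) = (-0.9 +/- 2.051828) / (-1.7).
    z_1 = (-0.9 + 2.051828) / (-1.7) = -0.6775,   |z_1| = 0.6775.
    z_2 = (-0.9 - 2.051828) / (-1.7) = 1.7364,   |z_2| = 1.7364.
Moduli of all roots: 5.0000, 0.6775, 1.7364.
All moduli strictly greater than 1? No.
Verdict: Not stationary.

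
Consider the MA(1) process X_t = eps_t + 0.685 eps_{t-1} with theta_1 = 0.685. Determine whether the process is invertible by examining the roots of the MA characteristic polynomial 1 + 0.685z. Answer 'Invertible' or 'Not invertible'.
\text{Invertible}

The MA(q) characteristic polynomial is P(z) = 1 + 0.685z.
Invertibility requires all roots to lie outside the unit circle, i.e. |z| > 1 for every root.
This is linear in z: 1 + (0.685) z = 0  =>  z = -1/(0.685) = -1.459854,  |z| = 1.459854.
Moduli of all roots: 1.4599.
All moduli strictly greater than 1? Yes.
Verdict: Invertible.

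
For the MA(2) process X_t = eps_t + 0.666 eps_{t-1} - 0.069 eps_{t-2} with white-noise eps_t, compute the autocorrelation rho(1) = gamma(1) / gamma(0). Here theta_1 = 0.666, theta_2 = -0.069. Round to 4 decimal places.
\rho(1) = 0.4281

For an MA(q) process with theta_0 = 1, the autocovariance is
  gamma(k) = sigma^2 * sum_{i=0..q-k} theta_i * theta_{i+k},
and rho(k) = gamma(k) / gamma(0). Sigma^2 cancels.
  numerator   = (1)*(0.666) + (0.666)*(-0.069) = 0.620046.
  denominator = (1)^2 + (0.666)^2 + (-0.069)^2 = 1.448317.
  rho(1) = 0.620046 / 1.448317 = 0.4281.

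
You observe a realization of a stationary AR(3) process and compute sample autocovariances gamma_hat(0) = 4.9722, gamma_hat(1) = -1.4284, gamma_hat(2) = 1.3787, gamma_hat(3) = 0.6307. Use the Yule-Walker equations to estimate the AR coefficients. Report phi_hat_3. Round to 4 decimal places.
\hat\phi_{3} = 0.2860

The Yule-Walker equations for an AR(p) process read, in matrix form,
  Gamma_p phi = r_p,   with   (Gamma_p)_{ij} = gamma(|i - j|),
                       (r_p)_i = gamma(i),   i,j = 1..p.
Substitute the sample gammas (Toeplitz matrix and right-hand side of size 3):
  Gamma_p = [[4.9722, -1.4284, 1.3787], [-1.4284, 4.9722, -1.4284], [1.3787, -1.4284, 4.9722]]
  r_p     = [-1.4284, 1.3787, 0.6307]
Written out (R1..R3):
  (R1) 4.9722 phi_1 - 1.4284 phi_2 + 1.3787 phi_3 = -1.4284
  (R2) -1.4284 phi_1 + 4.9722 phi_2 - 1.4284 phi_3 = 1.3787
  (R3) 1.3787 phi_1 - 1.4284 phi_2 + 4.9722 phi_3 = 0.6307
Gaussian elimination:
  R2 <- R2 - (-1.4284/4.9722) R1 = R2 - (-0.287277) R1:  4.561853 phi_2 - 1.032331 phi_3 = 0.968353
  R3 <- R3 - (1.3787/4.9722) R1 = R3 - (0.277282) R1:  -1.032331 phi_2 + 4.589912 phi_3 = 1.026769
  R3 <- R3 - (-1.032331/4.561853) R2 = R3 - (-0.226296) R2:  4.356299 phi_3 = 1.245904
Back-substitution:
  phi_hat_3 = 1.245904 / 4.356299 = 0.286001
  phi_hat_2 = (0.968353 - (-1.032331)(0.286001)) / 4.561853 = 0.276993
  phi_hat_1 = (-1.4284 - (-1.4284)(0.276993) - (1.3787)(0.286001)) / 4.9722 = -0.287006
So phi_hat = [-0.2870, 0.2770, 0.2860].
Therefore phi_hat_3 = 0.2860.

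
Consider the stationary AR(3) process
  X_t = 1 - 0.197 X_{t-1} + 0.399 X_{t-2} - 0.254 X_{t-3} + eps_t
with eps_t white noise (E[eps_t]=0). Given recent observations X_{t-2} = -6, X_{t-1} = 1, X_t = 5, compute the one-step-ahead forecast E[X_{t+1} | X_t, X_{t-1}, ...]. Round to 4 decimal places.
E[X_{t+1} \mid \mathcal F_t] = 1.9380

For an AR(p) model X_t = c + sum_i phi_i X_{t-i} + eps_t, the
one-step-ahead conditional mean is
  E[X_{t+1} | X_t, ...] = c + sum_i phi_i X_{t+1-i}.
Substitute known values:
  E[X_{t+1} | ...] = 1 + (-0.197) * (5) + (0.399) * (1) + (-0.254) * (-6)
                   = 1.9380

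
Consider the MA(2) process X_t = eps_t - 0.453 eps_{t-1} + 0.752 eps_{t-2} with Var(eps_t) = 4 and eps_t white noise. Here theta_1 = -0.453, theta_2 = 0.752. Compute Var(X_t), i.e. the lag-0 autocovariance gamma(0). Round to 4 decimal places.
\gamma(0) = 7.0829

For an MA(q) process X_t = eps_t + sum_i theta_i eps_{t-i} with
Var(eps_t) = sigma^2, the variance is
  gamma(0) = sigma^2 * (1 + sum_i theta_i^2).
  sum_i theta_i^2 = (-0.453)^2 + (0.752)^2 = 0.205209 + 0.565504 = 0.770713.
  gamma(0) = 4 * (1 + 0.770713) = 4 * 1.770713 = 7.082852, which rounds to 7.0829.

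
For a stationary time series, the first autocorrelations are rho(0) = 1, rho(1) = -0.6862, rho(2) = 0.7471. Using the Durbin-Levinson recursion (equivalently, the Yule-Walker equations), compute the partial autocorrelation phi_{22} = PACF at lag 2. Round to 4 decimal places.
\phi_{22} = 0.5220

The PACF at lag k is phi_{kk}, the last component of the solution
to the Yule-Walker system G_k phi = r_k where
  (G_k)_{ij} = rho(|i - j|), (r_k)_i = rho(i), i,j = 1..k.
Equivalently, Durbin-Levinson gives phi_{kk} iteratively:
  phi_{11} = rho(1)
  phi_{kk} = [rho(k) - sum_{j=1..k-1} phi_{k-1,j} rho(k-j)]
            / [1 - sum_{j=1..k-1} phi_{k-1,j} rho(j)],
  phi_{k,j} = phi_{k-1,j} - phi_{kk} phi_{k-1,k-j},  j = 1..k-1.
Step k = 1:
  phi_11 = rho(1) = -0.6862.
Step k = 2:
  phi_22 = [rho(2) - phi_11 rho(1)] / [1 - phi_11 rho(1)] = [0.7471 - (-0.6862)(-0.6862)] / [1 - (-0.6862)(-0.6862)]
         = 0.27622956 / 0.52912956 = 0.522.
Therefore phi_{22} = 0.5220.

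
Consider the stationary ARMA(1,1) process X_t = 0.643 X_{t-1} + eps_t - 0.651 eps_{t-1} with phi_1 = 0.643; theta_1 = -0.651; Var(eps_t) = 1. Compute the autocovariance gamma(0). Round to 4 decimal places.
\gamma(0) = 1.0001

Multiply the model equation by X_{t-k} and take expectations. With theta_0 = psi_0 = 1 and psi_j the MA(infinity) weights, this gives
  gamma(k) - sum_i phi_i gamma(k-i) = c_k,
  c_k = sigma^2 * sum_{j=k..q} theta_j psi_{j-k}   (c_k = 0 for k > q),
using gamma(-m) = gamma(m).
psi-weights needed (psi_j = theta_j + sum_i phi_i psi_{j-i}):
  psi_1 = theta_1 + phi_1 = -0.651 + (0.643) = -0.008
Right-hand sides:
  c_0 = sigma^2 (1 + theta_1 psi_1) = 1 * (1 + (-0.651)(-0.008)) = 1 * 1.005208 = 1.005208
  c_1 = sigma^2 theta_1 = 1 * (-0.651) = -0.651
  c_2 = 0
Equations for k = 0 and k = 1 (AR order 1):
  gamma(0) = phi_1 gamma(1) + c_0
  gamma(1) = phi_1 gamma(0) + c_1
Substituting the second into the first: gamma(0) (1 - phi_1^2) = c_0 + phi_1 c_1, so
  gamma(0) = (c_0 + phi_1 c_1) / (1 - phi_1^2) = (1.005208 + (0.643)(-0.651)) / (1 - (0.643)^2) = 0.586615 / 0.586551 = 1.000109.
Therefore gamma(0) = 1.0001 (to 4 decimal places).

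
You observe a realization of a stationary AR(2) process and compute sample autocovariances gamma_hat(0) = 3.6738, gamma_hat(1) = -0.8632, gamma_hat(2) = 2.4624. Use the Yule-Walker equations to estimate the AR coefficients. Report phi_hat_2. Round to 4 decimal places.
\hat\phi_{2} = 0.6510

The Yule-Walker equations for an AR(p) process read, in matrix form,
  Gamma_p phi = r_p,   with   (Gamma_p)_{ij} = gamma(|i - j|),
                       (r_p)_i = gamma(i),   i,j = 1..p.
Substitute the sample gammas (Toeplitz matrix and right-hand side of size 2):
  Gamma_p = [[3.6738, -0.8632], [-0.8632, 3.6738]]
  r_p     = [-0.8632, 2.4624]
Written out:
  3.6738 phi_1 - 0.8632 phi_2 = -0.8632
  -0.8632 phi_1 + 3.6738 phi_2 = 2.4624
Solve by Cramer's rule:
  det = gamma(0)^2 - gamma(1)^2 = (3.6738)^2 - (-0.8632)^2 = 13.49680644 - 0.74511424 = 12.7516922
  phi_hat_1 = [gamma(1) gamma(0) - gamma(1) gamma(2)] / det = [(-0.8632)(3.6738) - (-0.8632)(2.4624)] / 12.7516922 = -1.04568048 / 12.7516922 = -0.082
  phi_hat_2 = [gamma(0) gamma(2) - gamma(1)^2] / det = [(3.6738)(2.4624) - (-0.8632)^2] / 12.7516922 = 8.30125088 / 12.7516922 = 0.651
So phi_hat = [-0.0820, 0.6510].
Therefore phi_hat_2 = 0.6510.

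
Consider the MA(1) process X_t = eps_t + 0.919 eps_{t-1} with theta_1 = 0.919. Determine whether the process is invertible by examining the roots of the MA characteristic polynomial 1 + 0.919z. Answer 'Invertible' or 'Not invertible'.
\text{Invertible}

The MA(q) characteristic polynomial is P(z) = 1 + 0.919z.
Invertibility requires all roots to lie outside the unit circle, i.e. |z| > 1 for every root.
This is linear in z: 1 + (0.919) z = 0  =>  z = -1/(0.919) = -1.088139,  |z| = 1.088139.
Moduli of all roots: 1.0881.
All moduli strictly greater than 1? Yes.
Verdict: Invertible.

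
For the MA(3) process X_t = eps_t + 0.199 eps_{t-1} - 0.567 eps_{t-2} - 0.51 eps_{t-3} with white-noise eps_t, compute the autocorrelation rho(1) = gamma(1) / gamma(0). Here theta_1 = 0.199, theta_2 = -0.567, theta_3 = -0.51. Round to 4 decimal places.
\rho(1) = 0.2315

For an MA(q) process with theta_0 = 1, the autocovariance is
  gamma(k) = sigma^2 * sum_{i=0..q-k} theta_i * theta_{i+k},
and rho(k) = gamma(k) / gamma(0). Sigma^2 cancels.
  numerator   = (1)*(0.199) + (0.199)*(-0.567) + (-0.567)*(-0.51) = 0.375337.
  denominator = (1)^2 + (0.199)^2 + (-0.567)^2 + (-0.51)^2 = 1.62119.
  rho(1) = 0.375337 / 1.62119 = 0.2315.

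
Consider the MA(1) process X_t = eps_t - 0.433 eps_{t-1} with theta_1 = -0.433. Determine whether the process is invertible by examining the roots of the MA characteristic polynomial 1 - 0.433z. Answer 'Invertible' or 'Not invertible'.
\text{Invertible}

The MA(q) characteristic polynomial is P(z) = 1 - 0.433z.
Invertibility requires all roots to lie outside the unit circle, i.e. |z| > 1 for every root.
This is linear in z: 1 + (-0.433) z = 0  =>  z = -1/(-0.433) = 2.309469,  |z| = 2.309469.
Moduli of all roots: 2.3095.
All moduli strictly greater than 1? Yes.
Verdict: Invertible.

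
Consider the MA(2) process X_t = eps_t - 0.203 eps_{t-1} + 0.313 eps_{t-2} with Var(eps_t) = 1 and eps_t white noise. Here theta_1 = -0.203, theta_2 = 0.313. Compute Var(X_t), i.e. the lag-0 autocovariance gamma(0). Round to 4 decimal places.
\gamma(0) = 1.1392

For an MA(q) process X_t = eps_t + sum_i theta_i eps_{t-i} with
Var(eps_t) = sigma^2, the variance is
  gamma(0) = sigma^2 * (1 + sum_i theta_i^2).
  sum_i theta_i^2 = (-0.203)^2 + (0.313)^2 = 0.041209 + 0.097969 = 0.139178.
  gamma(0) = 1 * (1 + 0.139178) = 1 * 1.139178 = 1.139178, which rounds to 1.1392.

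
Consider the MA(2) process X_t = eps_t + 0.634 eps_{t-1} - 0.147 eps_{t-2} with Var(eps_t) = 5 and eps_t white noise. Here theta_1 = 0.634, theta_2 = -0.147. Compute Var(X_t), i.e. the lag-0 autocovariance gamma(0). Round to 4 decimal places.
\gamma(0) = 7.1178

For an MA(q) process X_t = eps_t + sum_i theta_i eps_{t-i} with
Var(eps_t) = sigma^2, the variance is
  gamma(0) = sigma^2 * (1 + sum_i theta_i^2).
  sum_i theta_i^2 = (0.634)^2 + (-0.147)^2 = 0.401956 + 0.021609 = 0.423565.
  gamma(0) = 5 * (1 + 0.423565) = 5 * 1.423565 = 7.117825, which rounds to 7.1178.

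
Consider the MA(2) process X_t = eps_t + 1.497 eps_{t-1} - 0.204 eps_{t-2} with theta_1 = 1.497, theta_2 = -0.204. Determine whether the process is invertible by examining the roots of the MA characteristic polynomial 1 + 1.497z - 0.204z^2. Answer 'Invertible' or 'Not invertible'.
\text{Not invertible}

The MA(q) characteristic polynomial is P(z) = 1 + 1.497z - 0.204z^2.
Invertibility requires all roots to lie outside the unit circle, i.e. |z| > 1 for every root.
Set 1 + (1.497) z + (-0.204) z^2 = 0, i.e. a z^2 + b z + c = 0 with a = -0.204, b = 1.497, c = 1.
Discriminant D = b^2 - 4ac = (1.497)^2 - 4*(-0.204)*1 = 2.241009 - (-0.816) = 3.057009.
D >= 0, so the roots are real: z = (-b +/- sqrt(D)) / (2a) = (-1.497 +/- 1.74843) / (-0.408).
  z_1 = (-1.497 + 1.74843) / (-0.408) = -0.6163,   |z_1| = 0.6163.
  z_2 = (-1.497 - 1.74843) / (-0.408) = 7.9545,   |z_2| = 7.9545.
Moduli of all roots: 0.6163, 7.9545.
All moduli strictly greater than 1? No.
Verdict: Not invertible.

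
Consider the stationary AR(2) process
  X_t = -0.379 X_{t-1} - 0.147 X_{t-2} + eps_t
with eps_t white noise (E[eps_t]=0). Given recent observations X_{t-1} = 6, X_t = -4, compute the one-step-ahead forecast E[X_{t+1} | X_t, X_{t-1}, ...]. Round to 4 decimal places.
E[X_{t+1} \mid \mathcal F_t] = 0.6340

For an AR(p) model X_t = c + sum_i phi_i X_{t-i} + eps_t, the
one-step-ahead conditional mean is
  E[X_{t+1} | X_t, ...] = c + sum_i phi_i X_{t+1-i}.
Substitute known values:
  E[X_{t+1} | ...] = (-0.379) * (-4) + (-0.147) * (6)
                   = 0.6340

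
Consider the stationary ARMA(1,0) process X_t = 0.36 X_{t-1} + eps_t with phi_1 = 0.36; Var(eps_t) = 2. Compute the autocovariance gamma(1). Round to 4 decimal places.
\gamma(1) = 0.8272

Multiply the model equation by X_{t-k} and take expectations. With theta_0 = psi_0 = 1 and psi_j the MA(infinity) weights, this gives
  gamma(k) - sum_i phi_i gamma(k-i) = c_k,
  c_k = sigma^2 * sum_{j=k..q} theta_j psi_{j-k}   (c_k = 0 for k > q),
using gamma(-m) = gamma(m).
Pure AR (q = 0): c_0 = sigma^2 = 2, c_k = 0 for k >= 1.
Equations for k = 0 and k = 1 (AR order 1):
  gamma(0) = phi_1 gamma(1) + c_0
  gamma(1) = phi_1 gamma(0) + c_1
Substituting the second into the first: gamma(0) (1 - phi_1^2) = c_0 + phi_1 c_1, so
  gamma(0) = c_0 / (1 - phi_1^2) = 2 / (1 - (0.36)^2) = 2 / 0.8704 = 2.297794.
  gamma(1) = phi_1 gamma(0) = (0.36)(2.297794) = 0.827206.
Therefore gamma(1) = 0.8272 (to 4 decimal places).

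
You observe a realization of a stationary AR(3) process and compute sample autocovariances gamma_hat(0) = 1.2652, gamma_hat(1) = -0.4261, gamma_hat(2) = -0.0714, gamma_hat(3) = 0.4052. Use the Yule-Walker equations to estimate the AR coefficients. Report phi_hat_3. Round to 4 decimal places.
\hat\phi_{3} = 0.2729

The Yule-Walker equations for an AR(p) process read, in matrix form,
  Gamma_p phi = r_p,   with   (Gamma_p)_{ij} = gamma(|i - j|),
                       (r_p)_i = gamma(i),   i,j = 1..p.
Substitute the sample gammas (Toeplitz matrix and right-hand side of size 3):
  Gamma_p = [[1.2652, -0.4261, -0.0714], [-0.4261, 1.2652, -0.4261], [-0.0714, -0.4261, 1.2652]]
  r_p     = [-0.4261, -0.0714, 0.4052]
Written out (R1..R3):
  (R1) 1.2652 phi_1 - 0.4261 phi_2 - 0.0714 phi_3 = -0.4261
  (R2) -0.4261 phi_1 + 1.2652 phi_2 - 0.4261 phi_3 = -0.0714
  (R3) -0.0714 phi_1 - 0.4261 phi_2 + 1.2652 phi_3 = 0.4052
Gaussian elimination:
  R2 <- R2 - (-0.4261/1.2652) R1 = R2 - (-0.336785) R1:  1.121696 phi_2 - 0.450146 phi_3 = -0.214904
  R3 <- R3 - (-0.0714/1.2652) R1 = R3 - (-0.056434) R1:  -0.450146 phi_2 + 1.261171 phi_3 = 0.381154
  R3 <- R3 - (-0.450146/1.121696) R2 = R3 - (-0.401309) R2:  1.080523 phi_3 = 0.294911
Back-substitution:
  phi_hat_3 = 0.294911 / 1.080523 = 0.272933
  phi_hat_2 = (-0.214904 - (-0.450146)(0.272933)) / 1.121696 = -0.082058
  phi_hat_1 = (-0.4261 - (-0.4261)(-0.082058) - (-0.0714)(0.272933)) / 1.2652 = -0.349018
So phi_hat = [-0.3490, -0.0821, 0.2729].
Therefore phi_hat_3 = 0.2729.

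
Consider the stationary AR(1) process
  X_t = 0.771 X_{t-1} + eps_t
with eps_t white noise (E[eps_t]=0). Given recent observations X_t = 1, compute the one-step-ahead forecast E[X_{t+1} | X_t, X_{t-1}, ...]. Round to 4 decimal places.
E[X_{t+1} \mid \mathcal F_t] = 0.7710

For an AR(p) model X_t = c + sum_i phi_i X_{t-i} + eps_t, the
one-step-ahead conditional mean is
  E[X_{t+1} | X_t, ...] = c + sum_i phi_i X_{t+1-i}.
Substitute known values:
  E[X_{t+1} | ...] = (0.771) * (1)
                   = 0.7710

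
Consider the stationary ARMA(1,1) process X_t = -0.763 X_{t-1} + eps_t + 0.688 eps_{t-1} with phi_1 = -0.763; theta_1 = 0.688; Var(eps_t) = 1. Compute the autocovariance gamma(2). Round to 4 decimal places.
\gamma(2) = 0.0651

Multiply the model equation by X_{t-k} and take expectations. With theta_0 = psi_0 = 1 and psi_j the MA(infinity) weights, this gives
  gamma(k) - sum_i phi_i gamma(k-i) = c_k,
  c_k = sigma^2 * sum_{j=k..q} theta_j psi_{j-k}   (c_k = 0 for k > q),
using gamma(-m) = gamma(m).
psi-weights needed (psi_j = theta_j + sum_i phi_i psi_{j-i}):
  psi_1 = theta_1 + phi_1 = 0.688 + (-0.763) = -0.075
Right-hand sides:
  c_0 = sigma^2 (1 + theta_1 psi_1) = 1 * (1 + (0.688)(-0.075)) = 1 * 0.9484 = 0.9484
  c_1 = sigma^2 theta_1 = 1 * (0.688) = 0.688
  c_2 = 0
Equations for k = 0 and k = 1 (AR order 1):
  gamma(0) = phi_1 gamma(1) + c_0
  gamma(1) = phi_1 gamma(0) + c_1
Substituting the second into the first: gamma(0) (1 - phi_1^2) = c_0 + phi_1 c_1, so
  gamma(0) = (c_0 + phi_1 c_1) / (1 - phi_1^2) = (0.9484 + (-0.763)(0.688)) / (1 - (-0.763)^2) = 0.423456 / 0.417831 = 1.013462.
  gamma(1) = phi_1 gamma(0) + c_1 = (-0.763)(1.013462) + (0.688) = -0.085272.
For k = 2 (> q): gamma(2) = phi_1 gamma(1) = (-0.763)(-0.085272) = 0.065062.
Therefore gamma(2) = 0.0651 (to 4 decimal places).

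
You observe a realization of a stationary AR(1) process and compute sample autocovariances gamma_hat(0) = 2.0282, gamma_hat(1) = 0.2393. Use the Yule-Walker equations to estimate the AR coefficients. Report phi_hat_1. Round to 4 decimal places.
\hat\phi_{1} = 0.1180

The Yule-Walker equations for an AR(p) process read, in matrix form,
  Gamma_p phi = r_p,   with   (Gamma_p)_{ij} = gamma(|i - j|),
                       (r_p)_i = gamma(i),   i,j = 1..p.
Substitute the sample gammas (Toeplitz matrix and right-hand side of size 1):
  Gamma_p = [[2.0282]]
  r_p     = [0.2393]
With p = 1 this is the single equation gamma(0) phi_1 = gamma(1):
  phi_hat_1 = gamma(1) / gamma(0) = 0.2393 / 2.0282 = 0.1180.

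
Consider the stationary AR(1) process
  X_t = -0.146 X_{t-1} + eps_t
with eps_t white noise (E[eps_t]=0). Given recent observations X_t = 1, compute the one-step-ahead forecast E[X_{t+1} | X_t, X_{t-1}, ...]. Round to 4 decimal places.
E[X_{t+1} \mid \mathcal F_t] = -0.1460

For an AR(p) model X_t = c + sum_i phi_i X_{t-i} + eps_t, the
one-step-ahead conditional mean is
  E[X_{t+1} | X_t, ...] = c + sum_i phi_i X_{t+1-i}.
Substitute known values:
  E[X_{t+1} | ...] = (-0.146) * (1)
                   = -0.1460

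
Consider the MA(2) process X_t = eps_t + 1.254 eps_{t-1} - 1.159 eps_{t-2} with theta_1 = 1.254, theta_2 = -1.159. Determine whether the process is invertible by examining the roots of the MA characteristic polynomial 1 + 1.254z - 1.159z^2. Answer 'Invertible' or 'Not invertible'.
\text{Not invertible}

The MA(q) characteristic polynomial is P(z) = 1 + 1.254z - 1.159z^2.
Invertibility requires all roots to lie outside the unit circle, i.e. |z| > 1 for every root.
Set 1 + (1.254) z + (-1.159) z^2 = 0, i.e. a z^2 + b z + c = 0 with a = -1.159, b = 1.254, c = 1.
Discriminant D = b^2 - 4ac = (1.254)^2 - 4*(-1.159)*1 = 1.572516 - (-4.636) = 6.208516.
D >= 0, so the roots are real: z = (-b +/- sqrt(D)) / (2a) = (-1.254 +/- 2.491689) / (-2.318).
  z_1 = (-1.254 + 2.491689) / (-2.318) = -0.5339,   |z_1| = 0.5339.
  z_2 = (-1.254 - 2.491689) / (-2.318) = 1.6159,   |z_2| = 1.6159.
Moduli of all roots: 0.5339, 1.6159.
All moduli strictly greater than 1? No.
Verdict: Not invertible.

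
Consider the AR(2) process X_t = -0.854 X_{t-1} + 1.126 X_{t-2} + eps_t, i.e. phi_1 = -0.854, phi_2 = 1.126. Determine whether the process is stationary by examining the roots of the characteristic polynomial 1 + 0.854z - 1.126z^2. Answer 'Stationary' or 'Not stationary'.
\text{Not stationary}

The AR(p) characteristic polynomial is P(z) = 1 + 0.854z - 1.126z^2.
Stationarity requires all roots to lie outside the unit circle, i.e. |z| > 1 for every root.
Set 1 + (0.854) z + (-1.126) z^2 = 0, i.e. a z^2 + b z + c = 0 with a = -1.126, b = 0.854, c = 1.
Discriminant D = b^2 - 4ac = (0.854)^2 - 4*(-1.126)*1 = 0.729316 - (-4.504) = 5.233316.
D >= 0, so the roots are real: z = (-b +/- sqrt(D)) / (2a) = (-0.854 +/- 2.287644) / (-2.252).
  z_1 = (-0.854 + 2.287644) / (-2.252) = -0.6366,   |z_1| = 0.6366.
  z_2 = (-0.854 - 2.287644) / (-2.252) = 1.395,   |z_2| = 1.395.
Moduli of all roots: 0.6366, 1.3950.
All moduli strictly greater than 1? No.
Verdict: Not stationary.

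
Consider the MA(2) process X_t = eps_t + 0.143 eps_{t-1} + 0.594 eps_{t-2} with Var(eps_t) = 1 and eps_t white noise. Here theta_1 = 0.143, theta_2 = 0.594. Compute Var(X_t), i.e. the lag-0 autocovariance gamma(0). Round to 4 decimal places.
\gamma(0) = 1.3733

For an MA(q) process X_t = eps_t + sum_i theta_i eps_{t-i} with
Var(eps_t) = sigma^2, the variance is
  gamma(0) = sigma^2 * (1 + sum_i theta_i^2).
  sum_i theta_i^2 = (0.143)^2 + (0.594)^2 = 0.020449 + 0.352836 = 0.373285.
  gamma(0) = 1 * (1 + 0.373285) = 1 * 1.373285 = 1.373285, which rounds to 1.3733.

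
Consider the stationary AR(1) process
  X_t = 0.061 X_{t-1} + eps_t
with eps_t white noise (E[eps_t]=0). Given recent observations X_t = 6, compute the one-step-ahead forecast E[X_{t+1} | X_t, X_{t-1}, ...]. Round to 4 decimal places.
E[X_{t+1} \mid \mathcal F_t] = 0.3660

For an AR(p) model X_t = c + sum_i phi_i X_{t-i} + eps_t, the
one-step-ahead conditional mean is
  E[X_{t+1} | X_t, ...] = c + sum_i phi_i X_{t+1-i}.
Substitute known values:
  E[X_{t+1} | ...] = (0.061) * (6)
                   = 0.3660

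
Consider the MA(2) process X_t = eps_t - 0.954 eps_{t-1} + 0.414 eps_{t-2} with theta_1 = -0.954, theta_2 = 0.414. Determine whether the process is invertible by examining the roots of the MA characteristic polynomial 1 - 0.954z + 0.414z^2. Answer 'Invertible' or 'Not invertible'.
\text{Invertible}

The MA(q) characteristic polynomial is P(z) = 1 - 0.954z + 0.414z^2.
Invertibility requires all roots to lie outside the unit circle, i.e. |z| > 1 for every root.
Set 1 + (-0.954) z + (0.414) z^2 = 0, i.e. a z^2 + b z + c = 0 with a = 0.414, b = -0.954, c = 1.
Discriminant D = b^2 - 4ac = (-0.954)^2 - 4*(0.414)*1 = 0.910116 - (1.656) = -0.745884.
D < 0, so the roots are the complex-conjugate pair z = (-b +/- i sqrt(-D)) / (2a) = 1.1522 +/- 1.0431i.
For a conjugate pair |z|^2 = z * conj(z) = (product of roots) = c/a = 1/(0.414) = 2.415459, so |z| = sqrt(2.415459) = 1.5542 for both roots.
Moduli of all roots: 1.5542, 1.5542.
All moduli strictly greater than 1? Yes.
Verdict: Invertible.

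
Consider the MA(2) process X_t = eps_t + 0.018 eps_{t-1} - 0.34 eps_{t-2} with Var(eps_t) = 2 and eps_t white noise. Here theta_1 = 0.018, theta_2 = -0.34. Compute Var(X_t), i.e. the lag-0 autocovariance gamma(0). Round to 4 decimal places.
\gamma(0) = 2.2318

For an MA(q) process X_t = eps_t + sum_i theta_i eps_{t-i} with
Var(eps_t) = sigma^2, the variance is
  gamma(0) = sigma^2 * (1 + sum_i theta_i^2).
  sum_i theta_i^2 = (0.018)^2 + (-0.34)^2 = 0.000324 + 0.1156 = 0.115924.
  gamma(0) = 2 * (1 + 0.115924) = 2 * 1.115924 = 2.231848, which rounds to 2.2318.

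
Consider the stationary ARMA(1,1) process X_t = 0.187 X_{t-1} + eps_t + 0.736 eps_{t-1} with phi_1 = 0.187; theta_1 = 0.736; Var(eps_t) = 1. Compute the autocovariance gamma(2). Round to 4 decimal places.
\gamma(2) = 0.2035

Multiply the model equation by X_{t-k} and take expectations. With theta_0 = psi_0 = 1 and psi_j the MA(infinity) weights, this gives
  gamma(k) - sum_i phi_i gamma(k-i) = c_k,
  c_k = sigma^2 * sum_{j=k..q} theta_j psi_{j-k}   (c_k = 0 for k > q),
using gamma(-m) = gamma(m).
psi-weights needed (psi_j = theta_j + sum_i phi_i psi_{j-i}):
  psi_1 = theta_1 + phi_1 = 0.736 + (0.187) = 0.923
Right-hand sides:
  c_0 = sigma^2 (1 + theta_1 psi_1) = 1 * (1 + (0.736)(0.923)) = 1 * 1.679328 = 1.679328
  c_1 = sigma^2 theta_1 = 1 * (0.736) = 0.736
  c_2 = 0
Equations for k = 0 and k = 1 (AR order 1):
  gamma(0) = phi_1 gamma(1) + c_0
  gamma(1) = phi_1 gamma(0) + c_1
Substituting the second into the first: gamma(0) (1 - phi_1^2) = c_0 + phi_1 c_1, so
  gamma(0) = (c_0 + phi_1 c_1) / (1 - phi_1^2) = (1.679328 + (0.187)(0.736)) / (1 - (0.187)^2) = 1.81696 / 0.965031 = 1.8828.
  gamma(1) = phi_1 gamma(0) + c_1 = (0.187)(1.8828) + (0.736) = 1.088084.
For k = 2 (> q): gamma(2) = phi_1 gamma(1) = (0.187)(1.088084) = 0.203472.
Therefore gamma(2) = 0.2035 (to 4 decimal places).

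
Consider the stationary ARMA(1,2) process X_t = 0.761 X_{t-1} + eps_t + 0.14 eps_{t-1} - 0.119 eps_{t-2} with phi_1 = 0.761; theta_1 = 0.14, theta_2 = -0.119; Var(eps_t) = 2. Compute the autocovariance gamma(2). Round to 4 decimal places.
\gamma(2) = 2.7941

Multiply the model equation by X_{t-k} and take expectations. With theta_0 = psi_0 = 1 and psi_j the MA(infinity) weights, this gives
  gamma(k) - sum_i phi_i gamma(k-i) = c_k,
  c_k = sigma^2 * sum_{j=k..q} theta_j psi_{j-k}   (c_k = 0 for k > q),
using gamma(-m) = gamma(m).
psi-weights needed (psi_j = theta_j + sum_i phi_i psi_{j-i}):
  psi_1 = theta_1 + phi_1 = 0.14 + (0.761) = 0.901
  psi_2 = theta_2 + phi_1 psi_1 = -0.119 + (0.761)(0.901) = 0.566661
Right-hand sides:
  c_0 = sigma^2 (1 + theta_1 psi_1 + theta_2 psi_2) = 2 * (1 + (0.14)(0.901) + (-0.119)(0.566661)) = 2 * 1.058707 = 2.117415
  c_1 = sigma^2 (theta_1 + theta_2 psi_1) = 2 * (0.14 + (-0.119)(0.901)) = 0.065562
  c_2 = sigma^2 theta_2 = 2 * (-0.119) = -0.238
Equations for k = 0 and k = 1 (AR order 1):
  gamma(0) = phi_1 gamma(1) + c_0
  gamma(1) = phi_1 gamma(0) + c_1
Substituting the second into the first: gamma(0) (1 - phi_1^2) = c_0 + phi_1 c_1, so
  gamma(0) = (c_0 + phi_1 c_1) / (1 - phi_1^2) = (2.117415 + (0.761)(0.065562)) / (1 - (0.761)^2) = 2.167307 / 0.420879 = 5.149479.
  gamma(1) = phi_1 gamma(0) + c_1 = (0.761)(5.149479) + (0.065562) = 3.984315.
For k = 2: gamma(2) = phi_1 gamma(1) + c_2
  = (0.761)(3.984315) + (-0.238) = 2.794064.
Therefore gamma(2) = 2.7941 (to 4 decimal places).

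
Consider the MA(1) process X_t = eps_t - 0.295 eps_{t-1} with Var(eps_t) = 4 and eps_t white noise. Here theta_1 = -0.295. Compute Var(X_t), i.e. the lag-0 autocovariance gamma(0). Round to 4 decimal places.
\gamma(0) = 4.3481

For an MA(q) process X_t = eps_t + sum_i theta_i eps_{t-i} with
Var(eps_t) = sigma^2, the variance is
  gamma(0) = sigma^2 * (1 + sum_i theta_i^2).
  sum_i theta_i^2 = (-0.295)^2 = 0.087025.
  gamma(0) = 4 * (1 + 0.087025) = 4 * 1.087025 = 4.3481.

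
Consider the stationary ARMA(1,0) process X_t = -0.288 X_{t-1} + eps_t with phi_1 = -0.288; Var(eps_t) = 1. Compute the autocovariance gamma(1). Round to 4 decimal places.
\gamma(1) = -0.3140

Multiply the model equation by X_{t-k} and take expectations. With theta_0 = psi_0 = 1 and psi_j the MA(infinity) weights, this gives
  gamma(k) - sum_i phi_i gamma(k-i) = c_k,
  c_k = sigma^2 * sum_{j=k..q} theta_j psi_{j-k}   (c_k = 0 for k > q),
using gamma(-m) = gamma(m).
Pure AR (q = 0): c_0 = sigma^2 = 1, c_k = 0 for k >= 1.
Equations for k = 0 and k = 1 (AR order 1):
  gamma(0) = phi_1 gamma(1) + c_0
  gamma(1) = phi_1 gamma(0) + c_1
Substituting the second into the first: gamma(0) (1 - phi_1^2) = c_0 + phi_1 c_1, so
  gamma(0) = c_0 / (1 - phi_1^2) = 1 / (1 - (-0.288)^2) = 1 / 0.917056 = 1.090446.
  gamma(1) = phi_1 gamma(0) = (-0.288)(1.090446) = -0.314048.
Therefore gamma(1) = -0.3140 (to 4 decimal places).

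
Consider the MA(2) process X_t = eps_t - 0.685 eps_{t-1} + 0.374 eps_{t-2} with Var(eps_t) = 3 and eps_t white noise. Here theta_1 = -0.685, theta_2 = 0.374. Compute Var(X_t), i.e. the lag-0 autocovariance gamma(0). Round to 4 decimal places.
\gamma(0) = 4.8273

For an MA(q) process X_t = eps_t + sum_i theta_i eps_{t-i} with
Var(eps_t) = sigma^2, the variance is
  gamma(0) = sigma^2 * (1 + sum_i theta_i^2).
  sum_i theta_i^2 = (-0.685)^2 + (0.374)^2 = 0.469225 + 0.139876 = 0.609101.
  gamma(0) = 3 * (1 + 0.609101) = 3 * 1.609101 = 4.827303, which rounds to 4.8273.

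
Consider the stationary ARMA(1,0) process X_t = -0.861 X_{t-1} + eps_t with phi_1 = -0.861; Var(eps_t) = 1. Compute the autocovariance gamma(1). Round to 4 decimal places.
\gamma(1) = -3.3284

Multiply the model equation by X_{t-k} and take expectations. With theta_0 = psi_0 = 1 and psi_j the MA(infinity) weights, this gives
  gamma(k) - sum_i phi_i gamma(k-i) = c_k,
  c_k = sigma^2 * sum_{j=k..q} theta_j psi_{j-k}   (c_k = 0 for k > q),
using gamma(-m) = gamma(m).
Pure AR (q = 0): c_0 = sigma^2 = 1, c_k = 0 for k >= 1.
Equations for k = 0 and k = 1 (AR order 1):
  gamma(0) = phi_1 gamma(1) + c_0
  gamma(1) = phi_1 gamma(0) + c_1
Substituting the second into the first: gamma(0) (1 - phi_1^2) = c_0 + phi_1 c_1, so
  gamma(0) = c_0 / (1 - phi_1^2) = 1 / (1 - (-0.861)^2) = 1 / 0.258679 = 3.865795.
  gamma(1) = phi_1 gamma(0) = (-0.861)(3.865795) = -3.32845.
Therefore gamma(1) = -3.3284 (to 4 decimal places).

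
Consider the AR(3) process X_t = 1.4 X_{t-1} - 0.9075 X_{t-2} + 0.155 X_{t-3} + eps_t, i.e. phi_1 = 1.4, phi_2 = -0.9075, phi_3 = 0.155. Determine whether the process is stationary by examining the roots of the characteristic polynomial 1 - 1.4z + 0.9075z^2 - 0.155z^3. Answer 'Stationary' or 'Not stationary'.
\text{Stationary}

The AR(p) characteristic polynomial is P(z) = 1 - 1.4z + 0.9075z^2 - 0.155z^3.
Stationarity requires all roots to lie outside the unit circle, i.e. |z| > 1 for every root.
Degree 3: look for a simple real root z0 first, then factor out (1 - z/z0) and solve the remaining quadratic.
Testing z0 = 4: P(4) = 1 + (-1.4)(4) + (0.9075)(4)^2 + (-0.155)(4)^3
  = 1 + (-5.6) + (14.52) + (-9.92) = 0.  So z_0 = 4 is a root, |z_0| = 4.
Divide out the factor (1 - 0.25 z) = (1 - z/z0) (since 1/z0 = 0.25):
  P(z) = (1 - 0.25 z)(1 + (-1.15) z + (0.62) z^2)
  [check: z-coef -1.15 - (0.25) = -1.4; z^2-coef 0.62 - (0.25)(-1.15) = 0.9075; z^3-coef -(0.25)(0.62) = -0.155.]
Remaining roots from the quadratic factor 1 + (-1.15) z + (0.62) z^2:
  Set 1 + (-1.15) z + (0.62) z^2 = 0, i.e. a z^2 + b z + c = 0 with a = 0.62, b = -1.15, c = 1.
  Discriminant D = b^2 - 4ac = (-1.15)^2 - 4*(0.62)*1 = 1.3225 - (2.48) = -1.1575.
  D < 0, so the roots are the complex-conjugate pair z = (-b +/- i sqrt(-D)) / (2a) = 0.9274 +/- 0.8676i.
  For a conjugate pair |z|^2 = z * conj(z) = (product of roots) = c/a = 1/(0.62) = 1.612903, so |z| = sqrt(1.612903) = 1.27 for both roots.
Moduli of all roots: 4.0000, 1.2700, 1.2700.
All moduli strictly greater than 1? Yes.
Verdict: Stationary.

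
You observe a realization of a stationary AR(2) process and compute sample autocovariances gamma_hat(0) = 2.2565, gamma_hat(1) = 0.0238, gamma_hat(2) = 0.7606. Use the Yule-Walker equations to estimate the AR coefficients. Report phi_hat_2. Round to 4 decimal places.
\hat\phi_{2} = 0.3370

The Yule-Walker equations for an AR(p) process read, in matrix form,
  Gamma_p phi = r_p,   with   (Gamma_p)_{ij} = gamma(|i - j|),
                       (r_p)_i = gamma(i),   i,j = 1..p.
Substitute the sample gammas (Toeplitz matrix and right-hand side of size 2):
  Gamma_p = [[2.2565, 0.0238], [0.0238, 2.2565]]
  r_p     = [0.0238, 0.7606]
Written out:
  2.2565 phi_1 + 0.0238 phi_2 = 0.0238
  0.0238 phi_1 + 2.2565 phi_2 = 0.7606
Solve by Cramer's rule:
  det = gamma(0)^2 - gamma(1)^2 = (2.2565)^2 - (0.0238)^2 = 5.09179225 - 0.00056644 = 5.09122581
  phi_hat_1 = [gamma(1) gamma(0) - gamma(1) gamma(2)] / det = [(0.0238)(2.2565) - (0.0238)(0.7606)] / 5.09122581 = 0.03560242 / 5.09122581 = 0.007
  phi_hat_2 = [gamma(0) gamma(2) - gamma(1)^2] / det = [(2.2565)(0.7606) - (0.0238)^2] / 5.09122581 = 1.71572746 / 5.09122581 = 0.337
So phi_hat = [0.0070, 0.3370].
Therefore phi_hat_2 = 0.3370.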